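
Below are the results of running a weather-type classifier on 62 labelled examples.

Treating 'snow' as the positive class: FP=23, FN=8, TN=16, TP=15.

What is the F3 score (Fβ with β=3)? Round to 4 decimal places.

Fβ = (1+β²)·TP / ((1+β²)·TP + β²·FN + FP), with β²=9
= 10·15 / (10·15 + 9·8 + 23) = 0.6122

0.6122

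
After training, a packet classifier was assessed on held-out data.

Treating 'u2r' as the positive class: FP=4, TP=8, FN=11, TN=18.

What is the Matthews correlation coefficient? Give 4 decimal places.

0.2622

MCC = (TP·TN − FP·FN) / √((TP+FP)(TP+FN)(TN+FP)(TN+FN))
Numerator = 8·18 − 4·11 = 100
Denominator = √(12·19·22·29) = √145464 = 381.3974
MCC = 100 / 381.3974 = 0.2622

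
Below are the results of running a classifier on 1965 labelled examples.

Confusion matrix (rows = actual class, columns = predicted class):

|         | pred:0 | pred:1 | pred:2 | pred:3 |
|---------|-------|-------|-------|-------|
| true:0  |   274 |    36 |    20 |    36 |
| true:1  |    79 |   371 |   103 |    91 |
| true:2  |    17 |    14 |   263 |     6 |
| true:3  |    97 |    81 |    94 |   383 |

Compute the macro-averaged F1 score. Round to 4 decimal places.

Per-class F1 score (2·TP/(2·TP+FP+FN)):
  0: TP=274, FP=79+17+97=193, FN=36+20+36=92 → 548/833 = 0.65786
  1: TP=371, FP=36+14+81=131, FN=79+103+91=273 → 742/1146 = 0.64747
  2: TP=263, FP=20+103+94=217, FN=17+14+6=37 → 526/780 = 0.67436
  3: TP=383, FP=36+91+6=133, FN=97+81+94=272 → 766/1171 = 0.65414
Macro-F1 score = mean = (0.65786 + 0.64747 + 0.67436 + 0.65414) / 4 = 0.6585

0.6585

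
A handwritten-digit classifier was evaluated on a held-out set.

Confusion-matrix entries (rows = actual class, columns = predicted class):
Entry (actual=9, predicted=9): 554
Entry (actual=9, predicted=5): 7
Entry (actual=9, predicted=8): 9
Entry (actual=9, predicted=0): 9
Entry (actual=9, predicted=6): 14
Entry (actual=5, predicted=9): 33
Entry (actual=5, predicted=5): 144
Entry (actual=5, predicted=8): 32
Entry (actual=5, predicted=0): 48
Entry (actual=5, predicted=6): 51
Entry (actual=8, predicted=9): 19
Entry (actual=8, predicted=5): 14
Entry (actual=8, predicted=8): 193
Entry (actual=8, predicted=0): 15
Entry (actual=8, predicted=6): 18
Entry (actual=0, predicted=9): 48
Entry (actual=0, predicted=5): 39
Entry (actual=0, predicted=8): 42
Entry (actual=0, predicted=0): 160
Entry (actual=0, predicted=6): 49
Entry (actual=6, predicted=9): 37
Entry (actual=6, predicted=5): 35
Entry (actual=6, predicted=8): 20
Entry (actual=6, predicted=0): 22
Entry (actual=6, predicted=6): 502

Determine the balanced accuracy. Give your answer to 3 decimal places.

Balanced accuracy = mean of per-class recall.
  9: recall = 554/593 = 0.9342
  5: recall = 144/308 = 0.4675
  8: recall = 193/259 = 0.7452
  0: recall = 160/338 = 0.4734
  6: recall = 502/616 = 0.8149
Mean = (0.9342 + 0.4675 + 0.7452 + 0.4734 + 0.8149) / 5 = 0.687

0.687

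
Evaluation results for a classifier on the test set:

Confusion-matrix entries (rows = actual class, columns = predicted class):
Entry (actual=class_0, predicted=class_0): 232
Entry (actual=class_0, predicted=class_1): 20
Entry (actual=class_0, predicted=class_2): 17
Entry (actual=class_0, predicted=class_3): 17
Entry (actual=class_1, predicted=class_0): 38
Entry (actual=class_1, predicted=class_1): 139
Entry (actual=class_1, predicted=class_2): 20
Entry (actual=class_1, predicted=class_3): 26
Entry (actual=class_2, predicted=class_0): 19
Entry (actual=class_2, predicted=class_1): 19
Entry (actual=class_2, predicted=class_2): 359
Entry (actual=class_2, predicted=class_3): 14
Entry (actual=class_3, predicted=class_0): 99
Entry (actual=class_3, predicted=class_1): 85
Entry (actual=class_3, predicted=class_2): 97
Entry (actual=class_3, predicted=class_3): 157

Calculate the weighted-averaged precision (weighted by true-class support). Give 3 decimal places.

0.670

Per-class precision (TP/(TP+FP)):
  class_0: TP=232, FP=38+19+99=156 → 232/388 = 0.5979
  class_1: TP=139, FP=20+19+85=124 → 139/263 = 0.5285
  class_2: TP=359, FP=17+20+97=134 → 359/493 = 0.7282
  class_3: TP=157, FP=17+26+14=57 → 157/214 = 0.7336
Weighted-precision = Σ (supportᵢ/N)·precisionᵢ with N=1358: (286/1358)·0.5979 + (223/1358)·0.5285 + (411/1358)·0.7282 + (438/1358)·0.7336 = 0.670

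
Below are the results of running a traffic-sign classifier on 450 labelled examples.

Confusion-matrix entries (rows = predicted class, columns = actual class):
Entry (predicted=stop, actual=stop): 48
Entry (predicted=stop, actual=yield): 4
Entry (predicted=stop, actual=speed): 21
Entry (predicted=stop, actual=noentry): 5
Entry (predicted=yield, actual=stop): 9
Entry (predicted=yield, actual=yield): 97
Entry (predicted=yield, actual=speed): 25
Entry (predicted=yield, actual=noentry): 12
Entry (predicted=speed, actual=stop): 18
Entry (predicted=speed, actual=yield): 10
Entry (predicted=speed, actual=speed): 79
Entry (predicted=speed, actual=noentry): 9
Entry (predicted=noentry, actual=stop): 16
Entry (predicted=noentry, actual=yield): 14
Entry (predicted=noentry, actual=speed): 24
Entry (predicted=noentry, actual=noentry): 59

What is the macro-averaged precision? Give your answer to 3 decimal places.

0.624

Per-class precision (TP/(TP+FP)):
  stop: TP=48, FP=4+21+5=30 → 48/78 = 0.6154
  yield: TP=97, FP=9+25+12=46 → 97/143 = 0.6783
  speed: TP=79, FP=18+10+9=37 → 79/116 = 0.6810
  noentry: TP=59, FP=16+14+24=54 → 59/113 = 0.5221
Macro-precision = mean = (0.6154 + 0.6783 + 0.6810 + 0.5221) / 4 = 0.624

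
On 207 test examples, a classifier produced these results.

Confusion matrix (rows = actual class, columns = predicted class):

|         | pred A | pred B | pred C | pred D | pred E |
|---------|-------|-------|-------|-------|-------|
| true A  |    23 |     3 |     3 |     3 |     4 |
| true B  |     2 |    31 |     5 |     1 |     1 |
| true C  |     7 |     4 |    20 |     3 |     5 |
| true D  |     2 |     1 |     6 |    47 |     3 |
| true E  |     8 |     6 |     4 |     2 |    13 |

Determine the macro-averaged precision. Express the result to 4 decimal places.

0.6204

Per-class precision (TP/(TP+FP)):
  A: TP=23, FP=2+7+2+8=19 → 23/42 = 0.54762
  B: TP=31, FP=3+4+1+6=14 → 31/45 = 0.68889
  C: TP=20, FP=3+5+6+4=18 → 20/38 = 0.52632
  D: TP=47, FP=3+1+3+2=9 → 47/56 = 0.83929
  E: TP=13, FP=4+1+5+3=13 → 13/26 = 0.50000
Macro-precision = mean = (0.54762 + 0.68889 + 0.52632 + 0.83929 + 0.50000) / 5 = 0.6204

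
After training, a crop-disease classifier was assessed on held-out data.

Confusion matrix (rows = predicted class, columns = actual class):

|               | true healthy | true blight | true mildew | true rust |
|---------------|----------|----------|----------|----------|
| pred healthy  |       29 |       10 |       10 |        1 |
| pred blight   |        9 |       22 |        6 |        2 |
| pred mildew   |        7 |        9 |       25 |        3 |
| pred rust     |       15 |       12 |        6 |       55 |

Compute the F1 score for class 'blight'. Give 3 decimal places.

0.478

F1 score = 2·TP/(2·TP+FP+FN).
blight: TP=22, FP=9+6+2=17, FN=10+9+12=31 → 44/92 = 0.4783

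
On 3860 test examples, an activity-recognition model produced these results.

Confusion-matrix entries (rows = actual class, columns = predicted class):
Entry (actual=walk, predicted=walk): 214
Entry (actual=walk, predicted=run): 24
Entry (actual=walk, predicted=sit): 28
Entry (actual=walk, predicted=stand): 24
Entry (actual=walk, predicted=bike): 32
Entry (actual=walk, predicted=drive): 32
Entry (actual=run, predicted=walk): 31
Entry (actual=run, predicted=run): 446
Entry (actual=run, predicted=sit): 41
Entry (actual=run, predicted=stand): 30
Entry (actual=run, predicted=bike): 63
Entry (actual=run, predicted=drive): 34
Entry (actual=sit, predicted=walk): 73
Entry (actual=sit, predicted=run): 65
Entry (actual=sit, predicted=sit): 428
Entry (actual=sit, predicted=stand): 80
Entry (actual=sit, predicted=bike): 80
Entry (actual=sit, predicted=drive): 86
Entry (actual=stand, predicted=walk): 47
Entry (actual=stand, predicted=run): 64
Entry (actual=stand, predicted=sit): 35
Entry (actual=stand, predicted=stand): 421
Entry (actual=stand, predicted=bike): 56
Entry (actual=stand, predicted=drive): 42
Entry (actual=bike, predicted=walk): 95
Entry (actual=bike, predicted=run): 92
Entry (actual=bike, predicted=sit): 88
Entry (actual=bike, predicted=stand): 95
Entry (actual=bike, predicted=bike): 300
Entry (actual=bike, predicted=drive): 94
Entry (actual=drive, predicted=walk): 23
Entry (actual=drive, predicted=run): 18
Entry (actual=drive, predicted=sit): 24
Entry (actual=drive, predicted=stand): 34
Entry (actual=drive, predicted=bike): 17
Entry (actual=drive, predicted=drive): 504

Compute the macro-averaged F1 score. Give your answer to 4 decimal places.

0.5922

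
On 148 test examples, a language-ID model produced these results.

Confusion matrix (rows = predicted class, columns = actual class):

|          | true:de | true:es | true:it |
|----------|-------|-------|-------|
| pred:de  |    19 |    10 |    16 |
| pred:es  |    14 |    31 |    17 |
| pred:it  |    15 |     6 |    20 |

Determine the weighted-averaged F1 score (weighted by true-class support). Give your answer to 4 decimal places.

0.4655

Per-class F1 score (2·TP/(2·TP+FP+FN)):
  de: TP=19, FP=10+16=26, FN=14+15=29 → 38/93 = 0.40860
  es: TP=31, FP=14+17=31, FN=10+6=16 → 62/109 = 0.56881
  it: TP=20, FP=15+6=21, FN=16+17=33 → 40/94 = 0.42553
Weighted-F1 score = Σ (supportᵢ/N)·F1 scoreᵢ with N=148: (48/148)·0.40860 + (47/148)·0.56881 + (53/148)·0.42553 = 0.4655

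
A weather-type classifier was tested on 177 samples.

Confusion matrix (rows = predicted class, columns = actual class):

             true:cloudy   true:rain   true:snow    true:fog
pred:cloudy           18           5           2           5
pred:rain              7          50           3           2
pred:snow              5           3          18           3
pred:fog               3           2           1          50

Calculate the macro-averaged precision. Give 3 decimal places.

Per-class precision (TP/(TP+FP)):
  cloudy: TP=18, FP=5+2+5=12 → 18/30 = 0.6000
  rain: TP=50, FP=7+3+2=12 → 50/62 = 0.8065
  snow: TP=18, FP=5+3+3=11 → 18/29 = 0.6207
  fog: TP=50, FP=3+2+1=6 → 50/56 = 0.8929
Macro-precision = mean = (0.6000 + 0.8065 + 0.6207 + 0.8929) / 4 = 0.730

0.730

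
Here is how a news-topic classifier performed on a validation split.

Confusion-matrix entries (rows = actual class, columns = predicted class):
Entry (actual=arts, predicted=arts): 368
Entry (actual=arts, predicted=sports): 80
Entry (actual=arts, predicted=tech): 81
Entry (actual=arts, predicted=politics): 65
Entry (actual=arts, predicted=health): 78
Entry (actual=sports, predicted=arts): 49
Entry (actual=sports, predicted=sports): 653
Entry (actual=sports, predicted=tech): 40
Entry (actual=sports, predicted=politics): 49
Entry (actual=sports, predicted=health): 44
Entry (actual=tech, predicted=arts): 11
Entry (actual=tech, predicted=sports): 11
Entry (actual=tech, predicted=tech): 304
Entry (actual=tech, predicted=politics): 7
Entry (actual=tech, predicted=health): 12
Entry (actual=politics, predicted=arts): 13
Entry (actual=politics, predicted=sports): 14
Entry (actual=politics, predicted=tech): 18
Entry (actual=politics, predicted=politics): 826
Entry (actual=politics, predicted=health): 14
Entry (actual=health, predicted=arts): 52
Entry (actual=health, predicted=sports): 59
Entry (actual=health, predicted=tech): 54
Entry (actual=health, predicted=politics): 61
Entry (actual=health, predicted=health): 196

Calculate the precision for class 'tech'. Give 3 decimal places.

Take TP from the diagonal, FP from the rest of the 'tech' prediction marginal, FN from the rest of the 'tech' actual marginal.
precision = TP/(TP+FP).
tech: TP=304, FP=81+40+18+54=193 → 304/497 = 0.6117

0.612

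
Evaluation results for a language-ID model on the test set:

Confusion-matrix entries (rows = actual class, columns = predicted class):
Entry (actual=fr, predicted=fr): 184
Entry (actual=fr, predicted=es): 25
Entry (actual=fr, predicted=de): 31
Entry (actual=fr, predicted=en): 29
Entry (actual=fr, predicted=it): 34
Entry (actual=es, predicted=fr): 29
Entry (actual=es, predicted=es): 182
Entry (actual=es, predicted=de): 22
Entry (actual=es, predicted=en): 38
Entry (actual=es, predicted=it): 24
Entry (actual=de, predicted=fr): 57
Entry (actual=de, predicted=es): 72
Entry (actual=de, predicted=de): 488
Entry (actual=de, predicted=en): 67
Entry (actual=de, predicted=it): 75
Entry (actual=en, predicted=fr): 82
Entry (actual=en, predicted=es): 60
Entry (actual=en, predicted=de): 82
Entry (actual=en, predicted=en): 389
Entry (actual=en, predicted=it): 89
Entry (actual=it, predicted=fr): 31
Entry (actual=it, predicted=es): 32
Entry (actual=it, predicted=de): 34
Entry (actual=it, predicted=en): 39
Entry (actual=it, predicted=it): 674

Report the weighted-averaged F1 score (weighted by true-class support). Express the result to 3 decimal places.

Per-class F1 score (2·TP/(2·TP+FP+FN)):
  fr: TP=184, FP=29+57+82+31=199, FN=25+31+29+34=119 → 368/686 = 0.5364
  es: TP=182, FP=25+72+60+32=189, FN=29+22+38+24=113 → 364/666 = 0.5465
  de: TP=488, FP=31+22+82+34=169, FN=57+72+67+75=271 → 976/1416 = 0.6893
  en: TP=389, FP=29+38+67+39=173, FN=82+60+82+89=313 → 778/1264 = 0.6155
  it: TP=674, FP=34+24+75+89=222, FN=31+32+34+39=136 → 1348/1706 = 0.7902
Weighted-F1 score = Σ (supportᵢ/N)·F1 scoreᵢ with N=2869: (303/2869)·0.5364 + (295/2869)·0.5465 + (759/2869)·0.6893 + (702/2869)·0.6155 + (810/2869)·0.7902 = 0.669

0.669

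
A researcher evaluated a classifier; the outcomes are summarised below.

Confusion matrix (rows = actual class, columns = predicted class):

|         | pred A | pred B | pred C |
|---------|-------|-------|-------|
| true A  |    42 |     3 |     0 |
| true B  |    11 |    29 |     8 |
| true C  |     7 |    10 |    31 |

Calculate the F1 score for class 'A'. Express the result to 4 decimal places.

0.8000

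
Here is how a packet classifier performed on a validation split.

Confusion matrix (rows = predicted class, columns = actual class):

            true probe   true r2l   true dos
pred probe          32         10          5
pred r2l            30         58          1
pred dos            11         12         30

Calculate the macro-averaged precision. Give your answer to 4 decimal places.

0.6329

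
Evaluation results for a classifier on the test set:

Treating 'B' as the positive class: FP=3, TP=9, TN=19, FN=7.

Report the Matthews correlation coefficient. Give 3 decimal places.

0.453

MCC = (TP·TN − FP·FN) / √((TP+FP)(TP+FN)(TN+FP)(TN+FN))
Numerator = 9·19 − 3·7 = 150
Denominator = √(12·16·22·26) = √109824 = 331.3970
MCC = 150 / 331.3970 = 0.453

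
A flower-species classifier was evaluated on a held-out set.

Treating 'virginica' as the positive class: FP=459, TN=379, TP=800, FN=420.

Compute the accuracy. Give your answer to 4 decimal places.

Accuracy = (TP+TN)/N = (800+379)/2058 = 0.5729

0.5729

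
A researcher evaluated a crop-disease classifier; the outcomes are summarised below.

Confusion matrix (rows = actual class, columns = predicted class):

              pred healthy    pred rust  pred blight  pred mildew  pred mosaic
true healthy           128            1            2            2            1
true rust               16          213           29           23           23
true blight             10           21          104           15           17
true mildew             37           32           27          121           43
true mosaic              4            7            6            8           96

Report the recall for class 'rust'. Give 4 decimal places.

Take TP from the diagonal, FP from the rest of the 'rust' prediction marginal, FN from the rest of the 'rust' actual marginal.
recall = TP/(TP+FN).
rust: TP=213, FN=16+29+23+23=91 → 213/304 = 0.70066

0.7007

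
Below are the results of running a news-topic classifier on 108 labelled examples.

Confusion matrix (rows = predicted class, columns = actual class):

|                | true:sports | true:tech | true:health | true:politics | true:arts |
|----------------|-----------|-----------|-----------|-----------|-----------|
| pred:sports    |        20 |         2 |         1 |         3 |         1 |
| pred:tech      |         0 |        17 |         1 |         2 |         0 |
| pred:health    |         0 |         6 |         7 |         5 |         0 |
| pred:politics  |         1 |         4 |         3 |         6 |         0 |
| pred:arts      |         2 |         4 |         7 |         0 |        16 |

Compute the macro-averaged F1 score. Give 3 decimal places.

0.583

Per-class F1 score (2·TP/(2·TP+FP+FN)):
  sports: TP=20, FP=2+1+3+1=7, FN=0+0+1+2=3 → 40/50 = 0.8000
  tech: TP=17, FP=0+1+2+0=3, FN=2+6+4+4=16 → 34/53 = 0.6415
  health: TP=7, FP=0+6+5+0=11, FN=1+1+3+7=12 → 14/37 = 0.3784
  politics: TP=6, FP=1+4+3+0=8, FN=3+2+5+0=10 → 12/30 = 0.4000
  arts: TP=16, FP=2+4+7+0=13, FN=1+0+0+0=1 → 32/46 = 0.6957
Macro-F1 score = mean = (0.8000 + 0.6415 + 0.3784 + 0.4000 + 0.6957) / 5 = 0.583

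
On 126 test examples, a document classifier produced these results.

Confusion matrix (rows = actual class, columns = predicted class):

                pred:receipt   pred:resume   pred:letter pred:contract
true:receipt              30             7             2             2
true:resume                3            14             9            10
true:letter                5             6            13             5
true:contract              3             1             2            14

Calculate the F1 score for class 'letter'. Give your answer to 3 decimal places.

One-vs-rest for 'letter': TP = diagonal; FP = other classes predicted 'letter'; FN = 'letter' predicted as other.
F1 score = 2·TP/(2·TP+FP+FN).
letter: TP=13, FP=2+9+2=13, FN=5+6+5=16 → 26/55 = 0.4727

0.473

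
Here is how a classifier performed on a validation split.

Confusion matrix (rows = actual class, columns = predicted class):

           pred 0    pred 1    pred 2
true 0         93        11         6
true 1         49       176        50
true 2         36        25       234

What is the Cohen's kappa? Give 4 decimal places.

Observed agreement pₒ = trace/N = 503/680 = 0.73971
Expected agreement pₑ = Σ (rowᵢ·colᵢ)/N² = (110·178 + 275·212 + 295·290)/680² = 0.35344
κ = (pₒ − pₑ)/(1 − pₑ) = (0.73971 − 0.35344)/(1 − 0.35344) = 0.5974

0.5974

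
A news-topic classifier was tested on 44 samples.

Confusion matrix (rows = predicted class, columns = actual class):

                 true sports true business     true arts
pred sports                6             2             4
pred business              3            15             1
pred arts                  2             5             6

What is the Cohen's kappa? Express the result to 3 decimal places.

Observed agreement pₒ = trace/N = 27/44 = 0.6136
Expected agreement pₑ = Σ (rowᵢ·colᵢ)/N² = (11·12 + 22·19 + 11·13)/44² = 0.3580
κ = (pₒ − pₑ)/(1 − pₑ) = (0.6136 − 0.3580)/(1 − 0.3580) = 0.398

0.398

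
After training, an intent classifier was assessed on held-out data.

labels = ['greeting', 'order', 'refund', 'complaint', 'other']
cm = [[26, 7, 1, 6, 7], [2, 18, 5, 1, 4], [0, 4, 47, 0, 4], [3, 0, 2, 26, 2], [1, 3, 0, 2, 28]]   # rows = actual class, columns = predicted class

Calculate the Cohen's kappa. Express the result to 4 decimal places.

0.6581

Observed agreement pₒ = trace/N = 145/199 = 0.72864
Expected agreement pₑ = Σ (rowᵢ·colᵢ)/N² = (47·32 + 30·32 + 55·55 + 33·35 + 34·45)/199² = 0.20641
κ = (pₒ − pₑ)/(1 − pₑ) = (0.72864 − 0.20641)/(1 − 0.20641) = 0.6581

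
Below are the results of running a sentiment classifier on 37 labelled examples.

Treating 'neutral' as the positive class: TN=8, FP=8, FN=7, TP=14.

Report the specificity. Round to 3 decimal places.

Specificity = TN/(TN+FP) = 8/(8+8) = 0.500

0.500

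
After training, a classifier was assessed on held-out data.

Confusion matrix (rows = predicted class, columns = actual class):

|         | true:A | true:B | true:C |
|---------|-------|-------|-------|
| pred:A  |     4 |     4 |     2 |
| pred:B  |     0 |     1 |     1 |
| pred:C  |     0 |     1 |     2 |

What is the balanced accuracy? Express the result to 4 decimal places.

Balanced accuracy = mean of per-class recall.
  A: recall = 4/4 = 1.00000
  B: recall = 1/6 = 0.16667
  C: recall = 2/5 = 0.40000
Mean = (1.00000 + 0.16667 + 0.40000) / 3 = 0.5222

0.5222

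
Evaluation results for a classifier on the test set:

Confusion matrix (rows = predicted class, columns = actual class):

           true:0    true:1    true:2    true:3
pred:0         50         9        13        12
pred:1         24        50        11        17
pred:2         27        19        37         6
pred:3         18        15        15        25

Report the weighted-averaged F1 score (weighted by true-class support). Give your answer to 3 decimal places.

0.468

Per-class F1 score (2·TP/(2·TP+FP+FN)):
  0: TP=50, FP=9+13+12=34, FN=24+27+18=69 → 100/203 = 0.4926
  1: TP=50, FP=24+11+17=52, FN=9+19+15=43 → 100/195 = 0.5128
  2: TP=37, FP=27+19+6=52, FN=13+11+15=39 → 74/165 = 0.4485
  3: TP=25, FP=18+15+15=48, FN=12+17+6=35 → 50/133 = 0.3759
Weighted-F1 score = Σ (supportᵢ/N)·F1 scoreᵢ with N=348: (119/348)·0.4926 + (93/348)·0.5128 + (76/348)·0.4485 + (60/348)·0.3759 = 0.468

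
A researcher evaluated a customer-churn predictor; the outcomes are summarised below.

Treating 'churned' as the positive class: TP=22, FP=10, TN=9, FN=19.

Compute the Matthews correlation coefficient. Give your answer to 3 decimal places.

MCC = (TP·TN − FP·FN) / √((TP+FP)(TP+FN)(TN+FP)(TN+FN))
Numerator = 22·9 − 10·19 = 8
Denominator = √(32·41·19·28) = √697984 = 835.4544
MCC = 8 / 835.4544 = 0.010

0.010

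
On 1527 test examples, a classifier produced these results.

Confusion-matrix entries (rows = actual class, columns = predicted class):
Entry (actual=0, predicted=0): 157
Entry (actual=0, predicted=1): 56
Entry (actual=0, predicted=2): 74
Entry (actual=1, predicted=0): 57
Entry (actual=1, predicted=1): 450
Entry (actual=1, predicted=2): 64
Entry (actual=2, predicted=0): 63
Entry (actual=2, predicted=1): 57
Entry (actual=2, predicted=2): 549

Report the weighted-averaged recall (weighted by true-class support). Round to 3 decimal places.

Per-class recall (TP/(TP+FN)):
  0: TP=157, FN=56+74=130 → 157/287 = 0.5470
  1: TP=450, FN=57+64=121 → 450/571 = 0.7881
  2: TP=549, FN=63+57=120 → 549/669 = 0.8206
Weighted-recall = Σ (supportᵢ/N)·recallᵢ with N=1527: (287/1527)·0.5470 + (571/1527)·0.7881 + (669/1527)·0.8206 = 0.757

0.757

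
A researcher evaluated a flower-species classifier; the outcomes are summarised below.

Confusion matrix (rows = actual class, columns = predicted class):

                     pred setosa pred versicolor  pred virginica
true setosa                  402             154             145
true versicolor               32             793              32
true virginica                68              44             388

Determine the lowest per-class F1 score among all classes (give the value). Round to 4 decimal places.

Per-class F1 score (2·TP/(2·TP+FP+FN)):
  setosa: TP=402, FP=32+68=100, FN=154+145=299 → 804/1203 = 0.66833
  versicolor: TP=793, FP=154+44=198, FN=32+32=64 → 1586/1848 = 0.85823
  virginica: TP=388, FP=145+32=177, FN=68+44=112 → 776/1065 = 0.72864
Lowest is class 'setosa' with F1 score = 0.6683.

0.6683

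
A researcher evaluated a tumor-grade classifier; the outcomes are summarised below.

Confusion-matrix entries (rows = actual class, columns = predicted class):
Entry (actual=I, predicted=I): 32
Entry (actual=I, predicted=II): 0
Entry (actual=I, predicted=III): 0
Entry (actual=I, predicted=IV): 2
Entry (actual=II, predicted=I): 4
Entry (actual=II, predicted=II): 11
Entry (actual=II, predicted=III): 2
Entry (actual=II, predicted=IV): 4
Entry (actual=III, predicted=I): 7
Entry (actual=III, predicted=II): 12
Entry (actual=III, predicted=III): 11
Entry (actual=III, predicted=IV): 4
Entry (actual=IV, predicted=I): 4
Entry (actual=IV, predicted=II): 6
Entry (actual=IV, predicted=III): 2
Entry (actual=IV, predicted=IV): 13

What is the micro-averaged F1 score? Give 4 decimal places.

Micro-averaging pools counts across classes: ΣTP=67, ΣFP=47, ΣFN=47.
Micro-F1 score = 2·TP/(2·TP+FP+FN) on pooled counts = 0.5877 (equals overall accuracy in single-label multiclass).

0.5877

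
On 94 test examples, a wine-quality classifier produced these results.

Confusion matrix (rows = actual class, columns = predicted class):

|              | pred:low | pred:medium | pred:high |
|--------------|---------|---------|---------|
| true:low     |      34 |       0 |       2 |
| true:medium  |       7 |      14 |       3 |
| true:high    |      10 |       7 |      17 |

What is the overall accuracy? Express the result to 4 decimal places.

Accuracy = trace / total = (34+14+17=65) / 94 = 65/94 = 0.6915

0.6915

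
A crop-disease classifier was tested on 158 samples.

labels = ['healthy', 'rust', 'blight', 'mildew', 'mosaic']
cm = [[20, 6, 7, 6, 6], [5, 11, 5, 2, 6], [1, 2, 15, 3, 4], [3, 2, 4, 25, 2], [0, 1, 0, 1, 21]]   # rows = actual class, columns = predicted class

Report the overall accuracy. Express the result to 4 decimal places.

Accuracy = trace / total = (20+11+15+25+21=92) / 158 = 92/158 = 0.5823

0.5823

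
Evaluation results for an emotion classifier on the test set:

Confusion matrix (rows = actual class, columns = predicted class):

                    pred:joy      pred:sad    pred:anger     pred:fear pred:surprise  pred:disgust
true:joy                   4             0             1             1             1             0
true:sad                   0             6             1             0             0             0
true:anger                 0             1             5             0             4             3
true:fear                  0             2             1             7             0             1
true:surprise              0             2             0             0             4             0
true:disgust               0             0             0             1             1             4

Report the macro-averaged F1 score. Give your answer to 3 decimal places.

Per-class F1 score (2·TP/(2·TP+FP+FN)):
  joy: TP=4, FP=0+0+0+0+0=0, FN=0+1+1+1+0=3 → 8/11 = 0.7273
  sad: TP=6, FP=0+1+2+2+0=5, FN=0+1+0+0+0=1 → 12/18 = 0.6667
  anger: TP=5, FP=1+1+1+0+0=3, FN=0+1+0+4+3=8 → 10/21 = 0.4762
  fear: TP=7, FP=1+0+0+0+1=2, FN=0+2+1+0+1=4 → 14/20 = 0.7000
  surprise: TP=4, FP=1+0+4+0+1=6, FN=0+2+0+0+0=2 → 8/16 = 0.5000
  disgust: TP=4, FP=0+0+3+1+0=4, FN=0+0+0+1+1=2 → 8/14 = 0.5714
Macro-F1 score = mean = (0.7273 + 0.6667 + 0.4762 + 0.7000 + 0.5000 + 0.5714) / 6 = 0.607

0.607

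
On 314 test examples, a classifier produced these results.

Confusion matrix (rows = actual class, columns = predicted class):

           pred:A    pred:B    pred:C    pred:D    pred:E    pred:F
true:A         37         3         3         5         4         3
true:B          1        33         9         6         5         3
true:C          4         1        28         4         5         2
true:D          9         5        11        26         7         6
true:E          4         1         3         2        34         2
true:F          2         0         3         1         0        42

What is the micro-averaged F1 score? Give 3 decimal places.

Micro-averaging pools counts across classes: ΣTP=200, ΣFP=114, ΣFN=114.
Micro-F1 score = 2·TP/(2·TP+FP+FN) on pooled counts = 0.637 (equals overall accuracy in single-label multiclass).

0.637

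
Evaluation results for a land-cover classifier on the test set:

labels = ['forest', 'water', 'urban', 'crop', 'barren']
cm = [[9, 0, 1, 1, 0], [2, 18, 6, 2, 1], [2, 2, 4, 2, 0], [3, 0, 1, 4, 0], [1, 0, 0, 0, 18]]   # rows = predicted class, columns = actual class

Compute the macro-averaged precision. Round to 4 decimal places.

Per-class precision (TP/(TP+FP)):
  forest: TP=9, FP=0+1+1+0=2 → 9/11 = 0.81818
  water: TP=18, FP=2+6+2+1=11 → 18/29 = 0.62069
  urban: TP=4, FP=2+2+2+0=6 → 4/10 = 0.40000
  crop: TP=4, FP=3+0+1+0=4 → 4/8 = 0.50000
  barren: TP=18, FP=1+0+0+0=1 → 18/19 = 0.94737
Macro-precision = mean = (0.81818 + 0.62069 + 0.40000 + 0.50000 + 0.94737) / 5 = 0.6572

0.6572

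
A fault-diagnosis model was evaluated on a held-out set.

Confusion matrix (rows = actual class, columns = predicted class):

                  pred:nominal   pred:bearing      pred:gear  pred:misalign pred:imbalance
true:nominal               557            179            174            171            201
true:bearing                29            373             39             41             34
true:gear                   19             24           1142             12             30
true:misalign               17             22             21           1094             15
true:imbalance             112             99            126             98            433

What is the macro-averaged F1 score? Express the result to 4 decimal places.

0.6797

Per-class F1 score (2·TP/(2·TP+FP+FN)):
  nominal: TP=557, FP=29+19+17+112=177, FN=179+174+171+201=725 → 1114/2016 = 0.55258
  bearing: TP=373, FP=179+24+22+99=324, FN=29+39+41+34=143 → 746/1213 = 0.61500
  gear: TP=1142, FP=174+39+21+126=360, FN=19+24+12+30=85 → 2284/2729 = 0.83694
  misalign: TP=1094, FP=171+41+12+98=322, FN=17+22+21+15=75 → 2188/2585 = 0.84642
  imbalance: TP=433, FP=201+34+30+15=280, FN=112+99+126+98=435 → 866/1581 = 0.54775
Macro-F1 score = mean = (0.55258 + 0.61500 + 0.83694 + 0.84642 + 0.54775) / 5 = 0.6797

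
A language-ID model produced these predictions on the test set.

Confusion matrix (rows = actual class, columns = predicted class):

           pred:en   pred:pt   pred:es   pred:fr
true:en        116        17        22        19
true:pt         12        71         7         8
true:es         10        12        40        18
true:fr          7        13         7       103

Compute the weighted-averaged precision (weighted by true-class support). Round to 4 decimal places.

0.6916

Per-class precision (TP/(TP+FP)):
  en: TP=116, FP=12+10+7=29 → 116/145 = 0.80000
  pt: TP=71, FP=17+12+13=42 → 71/113 = 0.62832
  es: TP=40, FP=22+7+7=36 → 40/76 = 0.52632
  fr: TP=103, FP=19+8+18=45 → 103/148 = 0.69595
Weighted-precision = Σ (supportᵢ/N)·precisionᵢ with N=482: (174/482)·0.80000 + (98/482)·0.62832 + (80/482)·0.52632 + (130/482)·0.69595 = 0.6916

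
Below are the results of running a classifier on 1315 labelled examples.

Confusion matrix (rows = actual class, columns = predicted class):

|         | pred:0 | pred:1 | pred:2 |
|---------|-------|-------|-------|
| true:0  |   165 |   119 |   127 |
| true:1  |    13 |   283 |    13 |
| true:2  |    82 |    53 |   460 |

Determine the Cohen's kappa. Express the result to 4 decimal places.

Observed agreement pₒ = trace/N = 908/1315 = 0.69049
Expected agreement pₑ = Σ (rowᵢ·colᵢ)/N² = (411·260 + 309·455 + 595·600)/1315² = 0.34955
κ = (pₒ − pₑ)/(1 − pₑ) = (0.69049 − 0.34955)/(1 − 0.34955) = 0.5242

0.5242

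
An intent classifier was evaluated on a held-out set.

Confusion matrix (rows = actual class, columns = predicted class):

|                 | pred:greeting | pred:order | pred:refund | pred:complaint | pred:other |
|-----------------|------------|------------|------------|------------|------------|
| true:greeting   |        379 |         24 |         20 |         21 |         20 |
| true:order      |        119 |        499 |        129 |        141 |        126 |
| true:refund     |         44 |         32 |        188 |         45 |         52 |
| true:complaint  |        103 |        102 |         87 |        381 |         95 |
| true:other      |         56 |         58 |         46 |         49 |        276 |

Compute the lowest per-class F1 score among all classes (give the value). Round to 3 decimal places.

Per-class F1 score (2·TP/(2·TP+FP+FN)):
  greeting: TP=379, FP=119+44+103+56=322, FN=24+20+21+20=85 → 758/1165 = 0.6506
  order: TP=499, FP=24+32+102+58=216, FN=119+129+141+126=515 → 998/1729 = 0.5772
  refund: TP=188, FP=20+129+87+46=282, FN=44+32+45+52=173 → 376/831 = 0.4525
  complaint: TP=381, FP=21+141+45+49=256, FN=103+102+87+95=387 → 762/1405 = 0.5423
  other: TP=276, FP=20+126+52+95=293, FN=56+58+46+49=209 → 552/1054 = 0.5237
Lowest is class 'refund' with F1 score = 0.452.

0.452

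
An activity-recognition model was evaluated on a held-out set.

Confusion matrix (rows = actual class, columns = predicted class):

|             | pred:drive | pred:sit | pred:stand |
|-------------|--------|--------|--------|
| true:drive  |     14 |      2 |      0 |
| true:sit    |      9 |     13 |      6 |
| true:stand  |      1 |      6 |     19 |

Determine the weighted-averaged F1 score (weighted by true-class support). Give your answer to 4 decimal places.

0.6490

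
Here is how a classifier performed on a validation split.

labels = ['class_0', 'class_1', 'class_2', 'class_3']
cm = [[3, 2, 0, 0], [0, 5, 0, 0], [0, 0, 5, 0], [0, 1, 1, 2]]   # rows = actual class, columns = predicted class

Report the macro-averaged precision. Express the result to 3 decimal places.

0.865

Per-class precision (TP/(TP+FP)):
  class_0: TP=3, FP=0+0+0=0 → 3/3 = 1.0000
  class_1: TP=5, FP=2+0+1=3 → 5/8 = 0.6250
  class_2: TP=5, FP=0+0+1=1 → 5/6 = 0.8333
  class_3: TP=2, FP=0+0+0=0 → 2/2 = 1.0000
Macro-precision = mean = (1.0000 + 0.6250 + 0.8333 + 1.0000) / 4 = 0.865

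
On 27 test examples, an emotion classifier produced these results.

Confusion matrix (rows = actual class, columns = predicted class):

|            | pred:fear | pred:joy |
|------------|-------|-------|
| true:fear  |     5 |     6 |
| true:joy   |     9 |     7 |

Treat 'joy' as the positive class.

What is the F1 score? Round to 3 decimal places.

0.483

Precision = TP/(TP+FP) = 7/13 = 0.5385
Recall = TP/(TP+FN) = 7/16 = 0.4375
F1 = 2·TP/(2·TP+FP+FN) = 14/29 = 0.483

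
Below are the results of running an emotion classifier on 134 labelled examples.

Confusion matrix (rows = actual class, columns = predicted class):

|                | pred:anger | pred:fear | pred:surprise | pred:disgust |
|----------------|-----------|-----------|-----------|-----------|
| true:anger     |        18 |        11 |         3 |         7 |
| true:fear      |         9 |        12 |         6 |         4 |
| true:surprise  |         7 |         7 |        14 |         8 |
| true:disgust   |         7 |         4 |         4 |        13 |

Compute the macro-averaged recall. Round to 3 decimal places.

Per-class recall (TP/(TP+FN)):
  anger: TP=18, FN=11+3+7=21 → 18/39 = 0.4615
  fear: TP=12, FN=9+6+4=19 → 12/31 = 0.3871
  surprise: TP=14, FN=7+7+8=22 → 14/36 = 0.3889
  disgust: TP=13, FN=7+4+4=15 → 13/28 = 0.4643
Macro-recall = mean = (0.4615 + 0.3871 + 0.3889 + 0.4643) / 4 = 0.425

0.425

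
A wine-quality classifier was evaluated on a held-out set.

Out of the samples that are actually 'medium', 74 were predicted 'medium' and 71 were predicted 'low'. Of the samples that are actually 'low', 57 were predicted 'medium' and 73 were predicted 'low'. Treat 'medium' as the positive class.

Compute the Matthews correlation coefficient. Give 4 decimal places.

0.0719

MCC = (TP·TN − FP·FN) / √((TP+FP)(TP+FN)(TN+FP)(TN+FN))
Numerator = 74·73 − 57·71 = 1355
Denominator = √(131·145·130·144) = √355586400 = 18856.9987
MCC = 1355 / 18856.9987 = 0.0719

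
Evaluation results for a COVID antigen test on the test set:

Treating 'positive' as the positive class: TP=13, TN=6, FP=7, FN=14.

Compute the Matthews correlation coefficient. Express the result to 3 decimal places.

MCC = (TP·TN − FP·FN) / √((TP+FP)(TP+FN)(TN+FP)(TN+FN))
Numerator = 13·6 − 7·14 = -20
Denominator = √(20·27·13·20) = √140400 = 374.6999
MCC = -20 / 374.6999 = -0.053

-0.053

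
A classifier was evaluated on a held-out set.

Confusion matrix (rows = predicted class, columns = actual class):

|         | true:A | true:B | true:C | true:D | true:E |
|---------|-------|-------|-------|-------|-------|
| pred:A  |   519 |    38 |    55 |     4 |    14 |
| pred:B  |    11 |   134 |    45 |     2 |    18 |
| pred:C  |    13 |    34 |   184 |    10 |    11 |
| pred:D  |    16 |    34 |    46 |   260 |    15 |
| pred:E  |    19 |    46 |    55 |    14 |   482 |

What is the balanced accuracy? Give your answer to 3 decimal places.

0.727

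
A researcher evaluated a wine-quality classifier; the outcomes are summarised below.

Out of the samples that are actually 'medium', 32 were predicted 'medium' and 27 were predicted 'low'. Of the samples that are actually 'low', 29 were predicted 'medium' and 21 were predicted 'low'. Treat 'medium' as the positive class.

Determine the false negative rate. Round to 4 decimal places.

0.4576

FNR = FN/(FN+TP) = 27/(27+32) = 0.4576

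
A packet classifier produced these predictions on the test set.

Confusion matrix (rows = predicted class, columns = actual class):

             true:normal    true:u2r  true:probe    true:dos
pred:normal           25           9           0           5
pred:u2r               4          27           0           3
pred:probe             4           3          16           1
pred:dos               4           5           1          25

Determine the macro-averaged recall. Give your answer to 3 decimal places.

Per-class recall (TP/(TP+FN)):
  normal: TP=25, FN=4+4+4=12 → 25/37 = 0.6757
  u2r: TP=27, FN=9+3+5=17 → 27/44 = 0.6136
  probe: TP=16, FN=0+0+1=1 → 16/17 = 0.9412
  dos: TP=25, FN=5+3+1=9 → 25/34 = 0.7353
Macro-recall = mean = (0.6757 + 0.6136 + 0.9412 + 0.7353) / 4 = 0.741

0.741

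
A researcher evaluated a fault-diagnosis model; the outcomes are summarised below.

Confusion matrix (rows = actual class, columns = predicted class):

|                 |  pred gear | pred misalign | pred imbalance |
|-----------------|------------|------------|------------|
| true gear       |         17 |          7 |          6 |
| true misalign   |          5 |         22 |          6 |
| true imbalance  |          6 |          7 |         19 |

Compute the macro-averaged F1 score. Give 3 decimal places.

Per-class F1 score (2·TP/(2·TP+FP+FN)):
  gear: TP=17, FP=5+6=11, FN=7+6=13 → 34/58 = 0.5862
  misalign: TP=22, FP=7+7=14, FN=5+6=11 → 44/69 = 0.6377
  imbalance: TP=19, FP=6+6=12, FN=6+7=13 → 38/63 = 0.6032
Macro-F1 score = mean = (0.5862 + 0.6377 + 0.6032) / 3 = 0.609

0.609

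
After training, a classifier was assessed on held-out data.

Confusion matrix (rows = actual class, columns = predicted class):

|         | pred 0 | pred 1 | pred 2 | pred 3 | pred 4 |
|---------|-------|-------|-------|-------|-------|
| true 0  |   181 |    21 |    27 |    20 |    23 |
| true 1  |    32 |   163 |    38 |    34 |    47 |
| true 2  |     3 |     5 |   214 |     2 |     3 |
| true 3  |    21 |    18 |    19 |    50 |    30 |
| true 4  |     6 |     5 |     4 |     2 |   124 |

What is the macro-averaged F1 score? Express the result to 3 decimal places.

Per-class F1 score (2·TP/(2·TP+FP+FN)):
  0: TP=181, FP=32+3+21+6=62, FN=21+27+20+23=91 → 362/515 = 0.7029
  1: TP=163, FP=21+5+18+5=49, FN=32+38+34+47=151 → 326/526 = 0.6198
  2: TP=214, FP=27+38+19+4=88, FN=3+5+2+3=13 → 428/529 = 0.8091
  3: TP=50, FP=20+34+2+2=58, FN=21+18+19+30=88 → 100/246 = 0.4065
  4: TP=124, FP=23+47+3+30=103, FN=6+5+4+2=17 → 248/368 = 0.6739
Macro-F1 score = mean = (0.7029 + 0.6198 + 0.8091 + 0.4065 + 0.6739) / 5 = 0.642

0.642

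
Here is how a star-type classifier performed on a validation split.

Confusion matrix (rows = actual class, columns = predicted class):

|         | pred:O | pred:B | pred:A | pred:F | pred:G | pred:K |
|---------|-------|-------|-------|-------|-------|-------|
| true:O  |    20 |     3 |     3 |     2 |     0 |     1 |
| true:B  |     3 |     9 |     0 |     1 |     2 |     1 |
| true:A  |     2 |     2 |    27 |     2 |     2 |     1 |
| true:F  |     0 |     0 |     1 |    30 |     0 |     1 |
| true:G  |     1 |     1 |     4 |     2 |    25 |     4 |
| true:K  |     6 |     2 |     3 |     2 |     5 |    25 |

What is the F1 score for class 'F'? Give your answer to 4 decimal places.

0.8451

F1 score = 2·TP/(2·TP+FP+FN).
F: TP=30, FP=2+1+2+2+2=9, FN=0+0+1+0+1=2 → 60/71 = 0.84507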